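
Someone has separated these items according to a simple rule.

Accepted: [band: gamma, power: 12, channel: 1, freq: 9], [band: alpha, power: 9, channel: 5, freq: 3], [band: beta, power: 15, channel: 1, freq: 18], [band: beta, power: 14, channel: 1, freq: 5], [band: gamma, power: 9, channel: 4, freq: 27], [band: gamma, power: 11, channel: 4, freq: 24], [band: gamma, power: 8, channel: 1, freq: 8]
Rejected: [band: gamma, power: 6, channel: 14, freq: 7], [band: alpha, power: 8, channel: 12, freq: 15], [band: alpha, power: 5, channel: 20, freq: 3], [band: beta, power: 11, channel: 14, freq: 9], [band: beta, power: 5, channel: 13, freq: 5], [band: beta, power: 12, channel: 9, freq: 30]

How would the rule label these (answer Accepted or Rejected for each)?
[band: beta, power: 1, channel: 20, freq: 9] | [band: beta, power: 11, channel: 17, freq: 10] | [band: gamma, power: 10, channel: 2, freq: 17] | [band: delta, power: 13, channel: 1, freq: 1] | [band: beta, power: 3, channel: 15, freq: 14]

The distinguishing property — channel ≤ 5 — holds for all the 'Accepted' cases and none of the 'Rejected' cases.
[band: beta, power: 1, channel: 20, freq: 9] → channel = 20 → Rejected. [band: beta, power: 11, channel: 17, freq: 10] → channel = 17 → Rejected. [band: gamma, power: 10, channel: 2, freq: 17] → channel = 2 → Accepted. [band: delta, power: 13, channel: 1, freq: 1] → channel = 1 → Accepted. [band: beta, power: 3, channel: 15, freq: 14] → channel = 15 → Rejected.

Rejected, Rejected, Accepted, Accepted, Rejected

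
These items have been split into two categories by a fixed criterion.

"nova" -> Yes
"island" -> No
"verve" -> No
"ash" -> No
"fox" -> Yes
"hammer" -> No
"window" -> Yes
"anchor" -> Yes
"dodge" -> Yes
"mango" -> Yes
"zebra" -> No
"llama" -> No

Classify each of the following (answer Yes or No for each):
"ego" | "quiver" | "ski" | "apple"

Yes, No, No, No

The distinguishing property — contains 'o' — holds for all the 'Yes' cases and none of the 'No' cases.
"ego" → has 'o' → Yes.
"quiver" → no 'o' → No.
"ski" → no 'o' → No.
"apple" → no 'o' → No.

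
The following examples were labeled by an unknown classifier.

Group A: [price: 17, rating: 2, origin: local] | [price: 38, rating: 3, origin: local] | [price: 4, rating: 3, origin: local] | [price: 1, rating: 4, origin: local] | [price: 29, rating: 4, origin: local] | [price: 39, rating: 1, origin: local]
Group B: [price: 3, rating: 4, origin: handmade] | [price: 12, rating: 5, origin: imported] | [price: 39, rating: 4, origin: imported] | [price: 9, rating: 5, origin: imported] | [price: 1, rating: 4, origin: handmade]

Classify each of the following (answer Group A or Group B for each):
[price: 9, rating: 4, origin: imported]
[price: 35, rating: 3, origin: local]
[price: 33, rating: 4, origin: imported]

One predicate separates the groups cleanly: origin is local.
[price: 9, rating: 4, origin: imported]: origin is imported, doesn't match → Group B. [price: 35, rating: 3, origin: local]: origin is local, meets the rule → Group A. [price: 33, rating: 4, origin: imported]: origin is imported, doesn't match → Group B.

Group B, Group A, Group B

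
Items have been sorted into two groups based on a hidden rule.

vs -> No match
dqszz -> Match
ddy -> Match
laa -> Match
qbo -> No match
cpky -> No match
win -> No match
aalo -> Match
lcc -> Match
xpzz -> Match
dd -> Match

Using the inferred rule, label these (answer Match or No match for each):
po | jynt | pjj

No match, No match, Match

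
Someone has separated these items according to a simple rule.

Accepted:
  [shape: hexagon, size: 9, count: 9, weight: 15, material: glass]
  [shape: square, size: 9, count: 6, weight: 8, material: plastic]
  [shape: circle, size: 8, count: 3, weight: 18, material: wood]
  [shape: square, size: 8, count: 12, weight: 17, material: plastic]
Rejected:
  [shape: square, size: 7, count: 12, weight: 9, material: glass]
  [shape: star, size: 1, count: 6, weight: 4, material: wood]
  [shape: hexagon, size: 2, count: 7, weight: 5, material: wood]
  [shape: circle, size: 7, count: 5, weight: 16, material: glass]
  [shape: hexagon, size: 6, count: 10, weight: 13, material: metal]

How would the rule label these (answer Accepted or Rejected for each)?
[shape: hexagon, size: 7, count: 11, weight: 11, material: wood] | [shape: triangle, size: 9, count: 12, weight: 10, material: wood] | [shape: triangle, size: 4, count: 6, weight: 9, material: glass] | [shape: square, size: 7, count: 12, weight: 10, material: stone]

The distinguishing property — size ≥ 8 — holds for all the 'Accepted' cases and none of the 'Rejected' cases.
[shape: hexagon, size: 7, count: 11, weight: 11, material: wood] → size = 7 → Rejected.
[shape: triangle, size: 9, count: 12, weight: 10, material: wood] → size = 9 → Accepted.
[shape: triangle, size: 4, count: 6, weight: 9, material: glass] → size = 4 → Rejected.
[shape: square, size: 7, count: 12, weight: 10, material: stone] → size = 7 → Rejected.

Rejected, Accepted, Rejected, Rejected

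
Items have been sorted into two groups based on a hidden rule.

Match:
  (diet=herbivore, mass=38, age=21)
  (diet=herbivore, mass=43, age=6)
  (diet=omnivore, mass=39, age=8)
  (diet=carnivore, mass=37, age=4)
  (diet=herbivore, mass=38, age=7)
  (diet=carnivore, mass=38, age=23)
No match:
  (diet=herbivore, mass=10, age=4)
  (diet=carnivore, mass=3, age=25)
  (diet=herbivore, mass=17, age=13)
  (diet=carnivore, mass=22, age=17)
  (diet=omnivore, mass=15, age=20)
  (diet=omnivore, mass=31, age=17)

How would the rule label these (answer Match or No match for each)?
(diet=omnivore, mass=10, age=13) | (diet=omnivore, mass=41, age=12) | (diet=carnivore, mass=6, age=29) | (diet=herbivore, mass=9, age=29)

A rule that fits every label: mass ≥ 37 — true of each 'Match' example, false of each 'No match' one.
(diet=omnivore, mass=10, age=13) → mass = 10 → No match. (diet=omnivore, mass=41, age=12) → mass = 41 → Match. (diet=carnivore, mass=6, age=29) → mass = 6 → No match. (diet=herbivore, mass=9, age=29) → mass = 9 → No match.

No match, Match, No match, No match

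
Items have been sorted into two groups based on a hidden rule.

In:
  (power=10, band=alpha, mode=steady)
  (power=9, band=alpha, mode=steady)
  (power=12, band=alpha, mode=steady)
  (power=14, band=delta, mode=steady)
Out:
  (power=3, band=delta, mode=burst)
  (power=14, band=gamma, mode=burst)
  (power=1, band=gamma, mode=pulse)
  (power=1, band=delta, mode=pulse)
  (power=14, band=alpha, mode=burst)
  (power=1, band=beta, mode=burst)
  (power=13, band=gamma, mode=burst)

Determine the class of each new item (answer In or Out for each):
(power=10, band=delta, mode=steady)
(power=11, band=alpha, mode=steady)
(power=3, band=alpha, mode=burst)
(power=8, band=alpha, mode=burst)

In, In, Out, Out

'In' ⟺ mode is steady.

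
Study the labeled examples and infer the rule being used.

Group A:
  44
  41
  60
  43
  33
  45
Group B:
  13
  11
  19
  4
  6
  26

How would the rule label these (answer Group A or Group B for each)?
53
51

Group A, Group A

The pattern is that an item is 'Group A' exactly when: at least 33.
53: 53 ≥ 33, matches → Group A. 51: 51 ≥ 33, matches → Group A.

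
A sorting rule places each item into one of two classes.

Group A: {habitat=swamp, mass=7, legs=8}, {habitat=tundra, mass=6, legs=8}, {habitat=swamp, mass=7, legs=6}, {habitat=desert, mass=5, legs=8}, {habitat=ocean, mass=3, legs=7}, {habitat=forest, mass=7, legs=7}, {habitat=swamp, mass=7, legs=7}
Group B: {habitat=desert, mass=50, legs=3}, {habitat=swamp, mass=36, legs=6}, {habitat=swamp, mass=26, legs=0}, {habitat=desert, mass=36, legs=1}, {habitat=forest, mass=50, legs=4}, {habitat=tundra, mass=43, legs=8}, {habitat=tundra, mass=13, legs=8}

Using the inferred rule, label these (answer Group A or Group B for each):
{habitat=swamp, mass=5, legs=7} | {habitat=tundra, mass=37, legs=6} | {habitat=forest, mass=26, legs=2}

Group A, Group B, Group B

Rule: mass ≤ 7. This holds for each 'Group A' example and fails for each 'Group B' one.
Group A: {habitat=swamp, mass=5, legs=7}, since mass = 5.
Group B: {habitat=tundra, mass=37, legs=6}, since mass = 37.
Group B: {habitat=forest, mass=26, legs=2}, since mass = 26.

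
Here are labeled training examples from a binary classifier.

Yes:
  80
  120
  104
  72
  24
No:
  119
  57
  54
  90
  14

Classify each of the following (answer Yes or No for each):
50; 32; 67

Every 'Yes' example satisfies: multiple of 4. None of the 'No' examples do.
50: No (50 = 4·12 + 2). 32: Yes (32 = 4·8). 67: No (67 = 4·16 + 3).

No, Yes, No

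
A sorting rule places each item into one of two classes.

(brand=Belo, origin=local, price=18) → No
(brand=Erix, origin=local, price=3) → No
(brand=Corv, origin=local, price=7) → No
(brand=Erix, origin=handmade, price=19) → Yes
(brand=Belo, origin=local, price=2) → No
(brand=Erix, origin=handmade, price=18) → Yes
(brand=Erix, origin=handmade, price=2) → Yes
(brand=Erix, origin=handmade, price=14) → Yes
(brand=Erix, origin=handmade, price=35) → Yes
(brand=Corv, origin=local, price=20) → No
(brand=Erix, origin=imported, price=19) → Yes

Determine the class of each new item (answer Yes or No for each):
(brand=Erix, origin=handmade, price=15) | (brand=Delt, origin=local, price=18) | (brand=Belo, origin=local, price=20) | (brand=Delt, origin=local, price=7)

Yes, No, No, No

Looking at the examples, the only property every 'Yes' case has and every 'No' case lacks is: origin is not local.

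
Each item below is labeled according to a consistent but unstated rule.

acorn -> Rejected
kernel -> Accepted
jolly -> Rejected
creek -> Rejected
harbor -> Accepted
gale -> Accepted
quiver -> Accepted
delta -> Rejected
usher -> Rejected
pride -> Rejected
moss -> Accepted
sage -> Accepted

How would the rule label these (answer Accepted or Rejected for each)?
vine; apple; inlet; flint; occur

Accepted, Rejected, Rejected, Rejected, Rejected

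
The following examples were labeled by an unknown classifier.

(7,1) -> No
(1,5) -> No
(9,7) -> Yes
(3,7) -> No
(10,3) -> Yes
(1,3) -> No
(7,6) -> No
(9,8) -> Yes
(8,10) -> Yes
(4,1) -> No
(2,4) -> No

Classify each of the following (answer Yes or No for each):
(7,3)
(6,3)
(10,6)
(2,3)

All 'Yes' examples share one property — first ≥ 8 — and every 'No' example lacks it.
(7,3): No (first 7). (6,3): No (first 6). (10,6): Yes (first 10). (2,3): No (first 2).

No, No, Yes, No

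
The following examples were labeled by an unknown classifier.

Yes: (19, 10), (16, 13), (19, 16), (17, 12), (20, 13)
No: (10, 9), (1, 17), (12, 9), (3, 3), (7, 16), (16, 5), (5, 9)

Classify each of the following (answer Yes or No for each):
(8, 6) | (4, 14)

The common property of the 'Yes' items is: sum ≥ 29. No 'No' item has it.

No, No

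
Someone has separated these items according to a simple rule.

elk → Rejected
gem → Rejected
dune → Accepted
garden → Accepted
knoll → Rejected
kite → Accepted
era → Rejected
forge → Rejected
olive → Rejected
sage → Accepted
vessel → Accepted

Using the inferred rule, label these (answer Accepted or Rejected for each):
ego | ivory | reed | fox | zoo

One predicate separates the groups cleanly: even length.
ego: length 3, lacks this property → Rejected.
ivory: length 5, lacks this property → Rejected.
reed: length 4, checks out → Accepted.
fox: length 3, lacks this property → Rejected.
zoo: length 3, lacks this property → Rejected.

Rejected, Rejected, Accepted, Rejected, Rejected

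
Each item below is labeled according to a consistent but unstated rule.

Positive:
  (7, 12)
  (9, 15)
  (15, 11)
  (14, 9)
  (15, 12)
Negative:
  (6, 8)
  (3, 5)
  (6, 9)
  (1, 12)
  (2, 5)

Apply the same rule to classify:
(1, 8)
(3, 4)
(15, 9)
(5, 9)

The pattern is that an item is 'Positive' exactly when: sum ≥ 19.
(1, 8) — 1+8 = 9, hence Negative.
(3, 4) — 3+4 = 7, hence Negative.
(15, 9) — 15+9 = 24, hence Positive.
(5, 9) — 5+9 = 14, hence Negative.

Negative, Negative, Positive, Negative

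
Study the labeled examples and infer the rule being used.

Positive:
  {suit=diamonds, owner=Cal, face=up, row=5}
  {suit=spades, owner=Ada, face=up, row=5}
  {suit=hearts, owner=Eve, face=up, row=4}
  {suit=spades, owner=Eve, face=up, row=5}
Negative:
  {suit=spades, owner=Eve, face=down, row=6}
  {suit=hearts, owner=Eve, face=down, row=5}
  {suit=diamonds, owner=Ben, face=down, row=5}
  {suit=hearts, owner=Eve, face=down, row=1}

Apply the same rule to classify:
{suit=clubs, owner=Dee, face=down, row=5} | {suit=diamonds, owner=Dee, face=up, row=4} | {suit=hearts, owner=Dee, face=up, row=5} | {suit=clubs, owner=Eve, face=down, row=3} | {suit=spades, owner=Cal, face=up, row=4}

Looking at the examples, the only property every 'Positive' case has and every 'Negative' case lacks is: face is up.
{suit=clubs, owner=Dee, face=down, row=5}: Negative (face is down). {suit=diamonds, owner=Dee, face=up, row=4}: Positive (face is up). {suit=hearts, owner=Dee, face=up, row=5}: Positive (face is up). {suit=clubs, owner=Eve, face=down, row=3}: Negative (face is down). {suit=spades, owner=Cal, face=up, row=4}: Positive (face is up).

Negative, Positive, Positive, Negative, Positive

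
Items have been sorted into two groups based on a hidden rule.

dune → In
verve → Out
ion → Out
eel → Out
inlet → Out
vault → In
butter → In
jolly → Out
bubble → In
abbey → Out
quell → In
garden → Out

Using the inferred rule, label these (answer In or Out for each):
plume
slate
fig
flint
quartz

In, Out, Out, Out, In

The classifier is using: contains 'u'.
plume — has 'u', hence In.
slate — no 'u', hence Out.
fig — no 'u', hence Out.
flint — no 'u', hence Out.
quartz — has 'u', hence In.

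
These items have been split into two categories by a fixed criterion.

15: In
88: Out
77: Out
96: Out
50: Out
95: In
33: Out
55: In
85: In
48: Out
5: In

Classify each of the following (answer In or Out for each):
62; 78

Out, Out

Every 'In' example satisfies: ends in digit 5. None of the 'Out' examples do.
62: last digit 2, lacks this property → Out.
78: last digit 8, lacks this property → Out.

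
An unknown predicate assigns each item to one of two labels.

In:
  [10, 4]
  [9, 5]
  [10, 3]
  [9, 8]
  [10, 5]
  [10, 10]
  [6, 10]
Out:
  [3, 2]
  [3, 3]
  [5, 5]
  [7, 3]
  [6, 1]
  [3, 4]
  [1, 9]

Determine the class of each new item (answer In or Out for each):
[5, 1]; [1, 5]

'In' ⟺ sum ≥ 13.
Out: [5, 1], since 5+1 = 6.
Out: [1, 5], since 1+5 = 6.

Out, Out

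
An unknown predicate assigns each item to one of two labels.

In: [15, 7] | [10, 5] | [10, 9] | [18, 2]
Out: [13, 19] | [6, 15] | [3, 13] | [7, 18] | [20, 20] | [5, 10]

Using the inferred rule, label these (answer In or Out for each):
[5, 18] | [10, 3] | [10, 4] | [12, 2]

Every 'In' example satisfies: first > second. None of the 'Out' examples do.

Out, In, In, In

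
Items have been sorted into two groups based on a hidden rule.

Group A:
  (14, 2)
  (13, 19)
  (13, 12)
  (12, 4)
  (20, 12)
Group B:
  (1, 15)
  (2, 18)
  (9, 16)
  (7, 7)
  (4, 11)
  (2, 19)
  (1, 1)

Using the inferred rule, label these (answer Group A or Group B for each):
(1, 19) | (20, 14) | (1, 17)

Group B, Group A, Group B

The distinguishing property — first ≥ 11 — holds for all the 'Group A' cases and none of the 'Group B' cases.
(1, 19): Group B (first 1). (20, 14): Group A (first 20). (1, 17): Group B (first 1).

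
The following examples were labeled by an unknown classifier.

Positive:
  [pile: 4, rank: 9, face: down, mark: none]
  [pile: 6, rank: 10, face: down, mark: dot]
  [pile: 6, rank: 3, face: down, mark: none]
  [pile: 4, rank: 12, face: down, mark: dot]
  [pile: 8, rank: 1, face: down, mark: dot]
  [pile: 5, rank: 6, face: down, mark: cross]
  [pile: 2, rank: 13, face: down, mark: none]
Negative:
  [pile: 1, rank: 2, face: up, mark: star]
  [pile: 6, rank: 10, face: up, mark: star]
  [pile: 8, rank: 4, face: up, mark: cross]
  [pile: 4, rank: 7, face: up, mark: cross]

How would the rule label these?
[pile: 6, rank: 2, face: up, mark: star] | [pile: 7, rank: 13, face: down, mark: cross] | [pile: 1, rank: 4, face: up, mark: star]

A rule that fits every label: face is down — true of each 'Positive' example, false of each 'Negative' one.
Negative: [pile: 6, rank: 2, face: up, mark: star], since face is up.
Positive: [pile: 7, rank: 13, face: down, mark: cross], since face is down.
Negative: [pile: 1, rank: 4, face: up, mark: star], since face is up.

Negative, Positive, Negative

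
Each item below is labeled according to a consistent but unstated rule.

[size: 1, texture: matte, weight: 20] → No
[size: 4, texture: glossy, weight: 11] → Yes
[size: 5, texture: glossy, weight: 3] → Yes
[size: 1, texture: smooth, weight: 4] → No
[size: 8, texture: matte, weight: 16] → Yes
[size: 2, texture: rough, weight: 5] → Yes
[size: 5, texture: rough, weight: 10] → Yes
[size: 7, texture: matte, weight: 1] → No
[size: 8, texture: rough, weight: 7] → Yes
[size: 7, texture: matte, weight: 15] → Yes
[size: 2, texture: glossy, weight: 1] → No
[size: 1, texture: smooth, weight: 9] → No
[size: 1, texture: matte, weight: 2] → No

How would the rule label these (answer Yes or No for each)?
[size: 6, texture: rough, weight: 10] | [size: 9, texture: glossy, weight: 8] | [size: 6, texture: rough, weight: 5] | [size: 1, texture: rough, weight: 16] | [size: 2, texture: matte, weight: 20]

Yes, Yes, Yes, No, Yes

Every 'Yes' example satisfies: weight ≥ 2 AND size ≥ 2. None of the 'No' examples do.
[size: 6, texture: rough, weight: 10] — weight = 10, size = 6, hence Yes. [size: 9, texture: glossy, weight: 8] — weight = 8, size = 9, hence Yes. [size: 6, texture: rough, weight: 5] — weight = 5, size = 6, hence Yes. [size: 1, texture: rough, weight: 16] — weight = 16, size = 1, hence No. [size: 2, texture: matte, weight: 20] — weight = 20, size = 2, hence Yes.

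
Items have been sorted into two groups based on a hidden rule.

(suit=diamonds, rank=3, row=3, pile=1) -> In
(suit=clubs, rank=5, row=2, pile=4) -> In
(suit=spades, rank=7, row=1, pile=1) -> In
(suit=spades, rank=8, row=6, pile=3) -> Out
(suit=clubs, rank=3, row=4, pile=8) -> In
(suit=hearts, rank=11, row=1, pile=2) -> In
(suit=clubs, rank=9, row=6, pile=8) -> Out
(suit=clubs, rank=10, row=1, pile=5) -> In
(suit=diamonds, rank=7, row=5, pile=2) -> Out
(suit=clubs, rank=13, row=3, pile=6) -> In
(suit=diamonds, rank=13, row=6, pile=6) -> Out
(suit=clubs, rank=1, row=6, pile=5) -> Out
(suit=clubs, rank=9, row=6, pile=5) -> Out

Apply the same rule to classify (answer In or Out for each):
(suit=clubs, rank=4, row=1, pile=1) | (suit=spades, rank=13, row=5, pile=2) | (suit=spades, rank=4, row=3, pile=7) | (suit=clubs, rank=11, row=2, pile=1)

The simplest hypothesis consistent with all the labels is: row ≤ 4.
(suit=clubs, rank=4, row=1, pile=1): In (row = 1).
(suit=spades, rank=13, row=5, pile=2): Out (row = 5).
(suit=spades, rank=4, row=3, pile=7): In (row = 3).
(suit=clubs, rank=11, row=2, pile=1): In (row = 2).

In, Out, In, In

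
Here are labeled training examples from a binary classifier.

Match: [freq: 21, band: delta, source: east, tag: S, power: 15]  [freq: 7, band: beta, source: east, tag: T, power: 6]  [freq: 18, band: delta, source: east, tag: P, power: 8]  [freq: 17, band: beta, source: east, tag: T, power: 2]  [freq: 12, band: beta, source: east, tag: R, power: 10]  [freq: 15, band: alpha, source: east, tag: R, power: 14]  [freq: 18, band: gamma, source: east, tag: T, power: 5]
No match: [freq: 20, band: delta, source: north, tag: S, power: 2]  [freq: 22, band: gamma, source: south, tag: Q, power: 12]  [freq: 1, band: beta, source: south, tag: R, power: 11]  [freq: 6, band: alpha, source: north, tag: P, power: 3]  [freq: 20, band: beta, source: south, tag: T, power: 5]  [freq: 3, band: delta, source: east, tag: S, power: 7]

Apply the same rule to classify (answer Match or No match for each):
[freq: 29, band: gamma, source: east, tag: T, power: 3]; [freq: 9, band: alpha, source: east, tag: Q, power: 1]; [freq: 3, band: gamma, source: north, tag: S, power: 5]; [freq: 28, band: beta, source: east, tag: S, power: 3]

A rule that fits every label: source is east AND freq ≥ 6 — true of each 'Match' example, false of each 'No match' one.
Match: [freq: 29, band: gamma, source: east, tag: T, power: 3], since source is east, freq = 29. Match: [freq: 9, band: alpha, source: east, tag: Q, power: 1], since source is east, freq = 9. No match: [freq: 3, band: gamma, source: north, tag: S, power: 5], since source is north, freq = 3. Match: [freq: 28, band: beta, source: east, tag: S, power: 3], since source is east, freq = 28.

Match, Match, No match, Match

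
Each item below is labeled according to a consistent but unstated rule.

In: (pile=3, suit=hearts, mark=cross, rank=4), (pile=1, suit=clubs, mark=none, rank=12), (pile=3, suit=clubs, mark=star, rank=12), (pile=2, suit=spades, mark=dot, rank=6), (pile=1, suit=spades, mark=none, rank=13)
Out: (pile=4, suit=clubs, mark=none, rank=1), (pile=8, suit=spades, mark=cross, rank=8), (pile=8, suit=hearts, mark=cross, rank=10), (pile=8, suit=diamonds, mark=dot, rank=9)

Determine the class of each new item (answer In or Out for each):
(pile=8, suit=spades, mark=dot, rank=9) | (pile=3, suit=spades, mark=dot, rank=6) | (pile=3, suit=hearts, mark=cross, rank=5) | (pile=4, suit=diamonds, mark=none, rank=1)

The simplest hypothesis consistent with all the labels is: pile ≤ 3.

Out, In, In, Out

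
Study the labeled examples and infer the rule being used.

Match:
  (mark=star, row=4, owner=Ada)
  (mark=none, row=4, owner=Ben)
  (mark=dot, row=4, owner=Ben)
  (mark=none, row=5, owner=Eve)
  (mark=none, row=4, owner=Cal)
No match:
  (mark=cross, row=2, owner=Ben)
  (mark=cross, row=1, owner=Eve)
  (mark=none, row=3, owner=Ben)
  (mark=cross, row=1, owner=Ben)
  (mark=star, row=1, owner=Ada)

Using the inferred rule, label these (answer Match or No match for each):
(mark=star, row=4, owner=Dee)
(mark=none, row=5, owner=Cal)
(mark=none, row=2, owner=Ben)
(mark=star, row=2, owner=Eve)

The common property of the 'Match' items is: row ≥ 4. No 'No match' item has it.

Match, Match, No match, No match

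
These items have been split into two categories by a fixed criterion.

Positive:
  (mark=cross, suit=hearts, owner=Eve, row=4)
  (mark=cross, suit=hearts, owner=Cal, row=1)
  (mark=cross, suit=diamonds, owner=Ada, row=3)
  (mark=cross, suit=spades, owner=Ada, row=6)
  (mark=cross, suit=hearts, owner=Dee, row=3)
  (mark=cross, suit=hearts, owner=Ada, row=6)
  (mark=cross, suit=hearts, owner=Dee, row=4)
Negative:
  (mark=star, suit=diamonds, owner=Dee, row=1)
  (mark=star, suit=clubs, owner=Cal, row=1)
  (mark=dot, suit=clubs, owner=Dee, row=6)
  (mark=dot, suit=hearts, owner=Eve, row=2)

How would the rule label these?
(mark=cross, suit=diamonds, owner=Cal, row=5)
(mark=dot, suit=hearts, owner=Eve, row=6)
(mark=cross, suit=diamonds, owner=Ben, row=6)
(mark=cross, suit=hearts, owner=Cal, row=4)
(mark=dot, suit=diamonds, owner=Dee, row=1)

Positive, Negative, Positive, Positive, Negative

The pattern is that an item is 'Positive' exactly when: mark is cross.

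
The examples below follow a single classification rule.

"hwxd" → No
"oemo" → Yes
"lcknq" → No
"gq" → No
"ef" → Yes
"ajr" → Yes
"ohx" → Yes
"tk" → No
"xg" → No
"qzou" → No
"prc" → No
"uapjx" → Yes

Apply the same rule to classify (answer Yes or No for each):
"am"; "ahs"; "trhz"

Yes, Yes, No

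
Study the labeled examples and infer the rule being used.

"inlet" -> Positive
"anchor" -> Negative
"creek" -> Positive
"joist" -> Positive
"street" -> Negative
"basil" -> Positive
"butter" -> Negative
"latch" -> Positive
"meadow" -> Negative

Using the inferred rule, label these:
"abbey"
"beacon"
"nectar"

One predicate separates the groups cleanly: odd length.
"abbey": length 5 — checks out, so Positive. "beacon": length 6 — does not satisfy this, so Negative. "nectar": length 6 — does not satisfy this, so Negative.

Positive, Negative, Negative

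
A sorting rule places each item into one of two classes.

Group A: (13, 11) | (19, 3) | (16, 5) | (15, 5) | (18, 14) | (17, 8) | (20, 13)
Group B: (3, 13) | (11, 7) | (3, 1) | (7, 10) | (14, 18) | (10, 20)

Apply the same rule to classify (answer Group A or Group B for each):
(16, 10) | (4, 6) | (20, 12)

All 'Group A' examples share one property — first > second AND sum ≥ 20 — and every 'Group B' example lacks it.

Group A, Group B, Group A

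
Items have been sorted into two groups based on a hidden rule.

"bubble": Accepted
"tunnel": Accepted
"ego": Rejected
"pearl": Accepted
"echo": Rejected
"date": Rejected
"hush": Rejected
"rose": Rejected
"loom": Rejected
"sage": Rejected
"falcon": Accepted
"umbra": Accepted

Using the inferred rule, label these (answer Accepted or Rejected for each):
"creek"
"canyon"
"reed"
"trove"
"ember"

The common property of the 'Accepted' items is: length ≥ 5. No 'Rejected' item has it.
"creek": length 5 — has this property, so Accepted.
"canyon": length 6 — has this property, so Accepted.
"reed": length 4 — does not fit, so Rejected.
"trove": length 5 — has this property, so Accepted.
"ember": length 5 — has this property, so Accepted.

Accepted, Accepted, Rejected, Accepted, Accepted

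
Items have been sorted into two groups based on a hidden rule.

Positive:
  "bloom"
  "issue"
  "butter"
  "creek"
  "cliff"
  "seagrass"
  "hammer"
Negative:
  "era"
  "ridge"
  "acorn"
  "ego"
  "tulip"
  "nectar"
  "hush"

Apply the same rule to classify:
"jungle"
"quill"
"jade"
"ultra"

Negative, Positive, Negative, Negative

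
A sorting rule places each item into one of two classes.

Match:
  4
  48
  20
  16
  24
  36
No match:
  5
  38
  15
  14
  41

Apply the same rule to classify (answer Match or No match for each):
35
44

No match, Match

The rule appears to be: multiple of 4.
35: 35 = 4·8 + 3 — does not satisfy this, so No match. 44: 44 = 4·11 — matches, so Match.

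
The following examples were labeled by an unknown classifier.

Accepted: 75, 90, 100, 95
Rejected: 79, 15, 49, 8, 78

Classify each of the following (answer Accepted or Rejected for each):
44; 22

'Accepted' ⟺ multiple of 5 AND at least 49.

Rejected, Rejected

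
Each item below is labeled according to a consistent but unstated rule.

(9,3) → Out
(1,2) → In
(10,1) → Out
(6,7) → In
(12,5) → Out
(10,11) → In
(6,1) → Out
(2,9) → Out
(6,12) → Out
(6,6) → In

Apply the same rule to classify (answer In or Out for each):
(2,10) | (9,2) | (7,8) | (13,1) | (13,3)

Out, Out, In, Out, Out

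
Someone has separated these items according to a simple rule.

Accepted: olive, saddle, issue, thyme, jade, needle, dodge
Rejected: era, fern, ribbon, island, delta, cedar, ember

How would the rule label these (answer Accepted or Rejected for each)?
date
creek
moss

Accepted, Rejected, Rejected

Comparing the two groups points to one rule — ends with 'e'.
date: Accepted (ends with 'e'). creek: Rejected (ends with 'k'). moss: Rejected (ends with 's').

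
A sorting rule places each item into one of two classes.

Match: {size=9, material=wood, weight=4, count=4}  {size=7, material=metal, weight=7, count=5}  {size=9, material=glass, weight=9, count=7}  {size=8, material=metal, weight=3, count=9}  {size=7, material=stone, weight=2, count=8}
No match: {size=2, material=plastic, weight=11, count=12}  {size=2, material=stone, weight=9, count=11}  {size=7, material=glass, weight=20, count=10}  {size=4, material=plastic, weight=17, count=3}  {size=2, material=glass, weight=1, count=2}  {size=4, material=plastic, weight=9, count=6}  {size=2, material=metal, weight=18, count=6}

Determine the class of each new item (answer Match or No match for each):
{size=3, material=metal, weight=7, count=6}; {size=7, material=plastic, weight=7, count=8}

The simplest hypothesis consistent with all the labels is: count ≤ 9 AND size ≥ 7.
No match: {size=3, material=metal, weight=7, count=6}, since count = 6, size = 3.
Match: {size=7, material=plastic, weight=7, count=8}, since count = 8, size = 7.

No match, Match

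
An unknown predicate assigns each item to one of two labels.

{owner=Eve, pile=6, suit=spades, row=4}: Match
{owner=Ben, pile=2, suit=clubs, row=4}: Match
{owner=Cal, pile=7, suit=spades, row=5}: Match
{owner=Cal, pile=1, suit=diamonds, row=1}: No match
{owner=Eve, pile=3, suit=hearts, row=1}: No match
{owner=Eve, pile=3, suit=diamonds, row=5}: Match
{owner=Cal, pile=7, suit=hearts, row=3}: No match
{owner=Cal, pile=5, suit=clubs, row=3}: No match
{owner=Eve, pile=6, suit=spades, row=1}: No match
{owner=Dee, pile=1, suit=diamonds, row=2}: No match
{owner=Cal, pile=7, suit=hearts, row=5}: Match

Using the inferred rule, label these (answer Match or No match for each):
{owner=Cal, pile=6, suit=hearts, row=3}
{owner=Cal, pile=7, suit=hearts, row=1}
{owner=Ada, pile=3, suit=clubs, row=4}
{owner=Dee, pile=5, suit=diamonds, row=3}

No match, No match, Match, No match

The distinguishing property — row ≥ 4 — holds for all the 'Match' cases and none of the 'No match' cases.
{owner=Cal, pile=6, suit=hearts, row=3}: row = 3, does not satisfy this → No match. {owner=Cal, pile=7, suit=hearts, row=1}: row = 1, does not satisfy this → No match. {owner=Ada, pile=3, suit=clubs, row=4}: row = 4, matches → Match. {owner=Dee, pile=5, suit=diamonds, row=3}: row = 3, does not satisfy this → No match.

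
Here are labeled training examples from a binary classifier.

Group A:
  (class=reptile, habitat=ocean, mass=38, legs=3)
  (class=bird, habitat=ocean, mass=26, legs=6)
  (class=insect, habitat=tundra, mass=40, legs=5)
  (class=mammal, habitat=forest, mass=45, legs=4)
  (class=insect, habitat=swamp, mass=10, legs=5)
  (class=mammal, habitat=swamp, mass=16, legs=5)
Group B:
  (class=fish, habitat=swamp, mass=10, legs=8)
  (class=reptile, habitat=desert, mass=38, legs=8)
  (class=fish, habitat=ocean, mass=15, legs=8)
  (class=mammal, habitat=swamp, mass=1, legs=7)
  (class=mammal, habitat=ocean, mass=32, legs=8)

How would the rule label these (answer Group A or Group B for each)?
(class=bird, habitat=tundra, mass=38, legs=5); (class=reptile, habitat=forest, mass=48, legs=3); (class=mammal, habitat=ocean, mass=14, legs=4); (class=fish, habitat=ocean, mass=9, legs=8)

Group A, Group A, Group A, Group B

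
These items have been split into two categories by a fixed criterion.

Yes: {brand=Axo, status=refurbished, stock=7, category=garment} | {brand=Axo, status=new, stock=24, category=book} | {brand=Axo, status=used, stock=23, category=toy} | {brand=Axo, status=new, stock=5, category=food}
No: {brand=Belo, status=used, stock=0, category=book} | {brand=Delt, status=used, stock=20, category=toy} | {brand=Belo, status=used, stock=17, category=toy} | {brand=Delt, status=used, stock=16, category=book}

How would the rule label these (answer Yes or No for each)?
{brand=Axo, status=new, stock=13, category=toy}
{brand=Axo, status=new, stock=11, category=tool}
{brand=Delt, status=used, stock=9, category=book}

The common property of the 'Yes' items is: brand is Axo. No 'No' item has it.

Yes, Yes, No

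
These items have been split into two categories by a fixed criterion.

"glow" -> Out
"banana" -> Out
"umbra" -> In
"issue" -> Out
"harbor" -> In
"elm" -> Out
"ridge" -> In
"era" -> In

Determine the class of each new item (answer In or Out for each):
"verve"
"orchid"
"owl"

In, In, Out

One predicate separates the groups cleanly: contains 'r'.
In: "verve", since has 'r'. In: "orchid", since has 'r'. Out: "owl", since no 'r'.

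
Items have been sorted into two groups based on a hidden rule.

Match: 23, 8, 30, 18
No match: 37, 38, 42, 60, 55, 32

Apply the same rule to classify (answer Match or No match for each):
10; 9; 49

Match, Match, No match

The classifier is using: at most 30.
10 → 10 ≤ 30 → Match. 9 → 9 ≤ 30 → Match. 49 → 49 > 30 → No match.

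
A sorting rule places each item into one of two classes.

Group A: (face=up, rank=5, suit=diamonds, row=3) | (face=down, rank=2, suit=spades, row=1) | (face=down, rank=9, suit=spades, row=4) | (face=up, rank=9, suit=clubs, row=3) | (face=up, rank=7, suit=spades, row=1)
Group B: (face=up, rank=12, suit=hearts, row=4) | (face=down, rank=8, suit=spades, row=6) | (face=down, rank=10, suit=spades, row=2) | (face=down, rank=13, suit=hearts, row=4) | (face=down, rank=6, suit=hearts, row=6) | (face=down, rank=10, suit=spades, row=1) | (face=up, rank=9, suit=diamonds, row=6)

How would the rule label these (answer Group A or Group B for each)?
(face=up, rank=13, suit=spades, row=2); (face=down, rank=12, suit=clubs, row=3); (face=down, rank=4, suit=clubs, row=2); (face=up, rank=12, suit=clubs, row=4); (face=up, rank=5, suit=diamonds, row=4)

A rule that fits every label: row ≤ 4 AND rank ≤ 9 — true of each 'Group A' example, false of each 'Group B' one.
(face=up, rank=13, suit=spades, row=2): row = 2, rank = 13 — doesn't qualify, so Group B.
(face=down, rank=12, suit=clubs, row=3): row = 3, rank = 12 — doesn't qualify, so Group B.
(face=down, rank=4, suit=clubs, row=2): row = 2, rank = 4 — has this property, so Group A.
(face=up, rank=12, suit=clubs, row=4): row = 4, rank = 12 — doesn't qualify, so Group B.
(face=up, rank=5, suit=diamonds, row=4): row = 4, rank = 5 — has this property, so Group A.

Group B, Group B, Group A, Group B, Group A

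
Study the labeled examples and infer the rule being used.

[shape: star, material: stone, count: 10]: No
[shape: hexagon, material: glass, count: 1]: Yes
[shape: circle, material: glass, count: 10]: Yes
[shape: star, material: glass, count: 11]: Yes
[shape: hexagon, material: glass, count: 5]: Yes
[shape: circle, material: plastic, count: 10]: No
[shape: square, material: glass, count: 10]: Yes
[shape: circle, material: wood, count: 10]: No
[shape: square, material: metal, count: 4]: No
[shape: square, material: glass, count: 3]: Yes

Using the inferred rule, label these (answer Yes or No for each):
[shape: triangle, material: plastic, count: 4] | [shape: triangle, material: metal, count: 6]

No, No

The classifier is using: material is glass.
[shape: triangle, material: plastic, count: 4]: material is plastic, does not satisfy this → No.
[shape: triangle, material: metal, count: 6]: material is metal, does not satisfy this → No.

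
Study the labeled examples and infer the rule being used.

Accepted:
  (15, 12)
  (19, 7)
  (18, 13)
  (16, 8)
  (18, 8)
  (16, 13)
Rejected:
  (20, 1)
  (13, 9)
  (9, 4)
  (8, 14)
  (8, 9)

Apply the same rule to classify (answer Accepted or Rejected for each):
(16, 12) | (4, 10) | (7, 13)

Accepted, Rejected, Rejected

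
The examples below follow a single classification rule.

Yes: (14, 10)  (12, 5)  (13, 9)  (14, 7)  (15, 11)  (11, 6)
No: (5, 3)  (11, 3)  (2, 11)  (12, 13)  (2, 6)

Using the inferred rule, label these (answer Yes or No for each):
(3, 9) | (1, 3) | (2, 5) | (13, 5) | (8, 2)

The common property of the 'Yes' items is: first > second AND sum ≥ 17. No 'No' item has it.
(3, 9): 3 < 9, 3+9 = 12, does not satisfy this → No. (1, 3): 1 < 3, 1+3 = 4, does not satisfy this → No. (2, 5): 2 < 5, 2+5 = 7, does not satisfy this → No. (13, 5): 13 > 5, 13+5 = 18, matches → Yes. (8, 2): 8 > 2, 8+2 = 10, does not satisfy this → No.

No, No, No, Yes, No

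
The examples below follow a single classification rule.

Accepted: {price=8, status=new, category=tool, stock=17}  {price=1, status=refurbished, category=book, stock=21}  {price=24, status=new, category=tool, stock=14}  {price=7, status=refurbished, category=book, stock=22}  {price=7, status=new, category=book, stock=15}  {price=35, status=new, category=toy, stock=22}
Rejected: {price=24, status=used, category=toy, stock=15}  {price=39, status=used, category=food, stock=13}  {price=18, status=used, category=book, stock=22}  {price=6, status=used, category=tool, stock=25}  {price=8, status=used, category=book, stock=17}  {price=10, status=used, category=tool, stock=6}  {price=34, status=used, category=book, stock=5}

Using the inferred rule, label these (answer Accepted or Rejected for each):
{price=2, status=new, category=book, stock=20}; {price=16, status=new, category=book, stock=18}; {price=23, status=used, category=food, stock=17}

Accepted, Accepted, Rejected

One predicate separates the groups cleanly: status is not used.
{price=2, status=new, category=book, stock=20}: Accepted (status is new). {price=16, status=new, category=book, stock=18}: Accepted (status is new). {price=23, status=used, category=food, stock=17}: Rejected (status is used).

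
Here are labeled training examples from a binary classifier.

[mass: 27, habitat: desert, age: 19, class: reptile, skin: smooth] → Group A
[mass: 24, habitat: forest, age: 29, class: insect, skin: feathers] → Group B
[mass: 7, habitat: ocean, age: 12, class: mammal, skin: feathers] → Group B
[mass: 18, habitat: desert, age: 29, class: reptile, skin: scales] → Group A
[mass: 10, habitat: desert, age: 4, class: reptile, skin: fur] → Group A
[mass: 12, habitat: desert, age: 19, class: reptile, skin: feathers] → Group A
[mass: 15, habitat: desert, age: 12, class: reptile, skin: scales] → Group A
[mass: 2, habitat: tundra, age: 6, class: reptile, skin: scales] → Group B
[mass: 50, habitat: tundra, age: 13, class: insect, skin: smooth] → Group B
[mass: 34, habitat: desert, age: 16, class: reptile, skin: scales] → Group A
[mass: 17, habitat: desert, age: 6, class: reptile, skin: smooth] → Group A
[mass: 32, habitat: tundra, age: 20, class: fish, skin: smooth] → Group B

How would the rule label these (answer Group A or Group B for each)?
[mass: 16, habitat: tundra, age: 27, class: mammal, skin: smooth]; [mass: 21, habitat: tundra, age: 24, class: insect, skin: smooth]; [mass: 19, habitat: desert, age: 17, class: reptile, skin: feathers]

A rule that fits every label: habitat is desert — true of each 'Group A' example, false of each 'Group B' one.
[mass: 16, habitat: tundra, age: 27, class: mammal, skin: smooth] → habitat is tundra → Group B. [mass: 21, habitat: tundra, age: 24, class: insect, skin: smooth] → habitat is tundra → Group B. [mass: 19, habitat: desert, age: 17, class: reptile, skin: feathers] → habitat is desert → Group A.

Group B, Group B, Group A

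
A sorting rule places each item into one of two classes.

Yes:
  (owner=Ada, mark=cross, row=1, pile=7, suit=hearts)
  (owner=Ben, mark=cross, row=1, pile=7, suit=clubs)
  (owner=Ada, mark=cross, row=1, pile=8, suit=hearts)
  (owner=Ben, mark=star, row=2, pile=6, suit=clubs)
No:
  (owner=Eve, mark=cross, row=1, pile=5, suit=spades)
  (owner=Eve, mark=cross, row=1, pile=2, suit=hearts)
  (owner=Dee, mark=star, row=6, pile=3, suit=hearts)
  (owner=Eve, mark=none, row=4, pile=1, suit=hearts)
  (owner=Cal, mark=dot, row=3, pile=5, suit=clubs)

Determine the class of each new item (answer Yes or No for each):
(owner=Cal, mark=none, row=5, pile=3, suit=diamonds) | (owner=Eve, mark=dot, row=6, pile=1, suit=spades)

All 'Yes' examples share one property — pile ≥ 6 — and every 'No' example lacks it.
(owner=Cal, mark=none, row=5, pile=3, suit=diamonds) — pile = 3, hence No. (owner=Eve, mark=dot, row=6, pile=1, suit=spades) — pile = 1, hence No.

No, No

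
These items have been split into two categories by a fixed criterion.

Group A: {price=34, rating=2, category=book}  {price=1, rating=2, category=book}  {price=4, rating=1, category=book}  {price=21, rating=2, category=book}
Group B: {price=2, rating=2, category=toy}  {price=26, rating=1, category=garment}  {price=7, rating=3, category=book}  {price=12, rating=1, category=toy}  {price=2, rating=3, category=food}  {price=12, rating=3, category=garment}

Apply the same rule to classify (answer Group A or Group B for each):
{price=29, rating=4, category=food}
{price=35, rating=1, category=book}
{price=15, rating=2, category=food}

The simplest hypothesis consistent with all the labels is: category is book AND rating ≤ 2.

Group B, Group A, Group B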